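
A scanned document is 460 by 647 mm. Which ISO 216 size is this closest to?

C2 (458 × 648 mm)

Aspect ratio 647/460 ≈ 1.407 — close to the ISO √2 ≈ 1.414.
In the C-series (envelope sizes, between A and B): C2 = 458 × 648 mm.
Off by 3 mm total — nearest standard size.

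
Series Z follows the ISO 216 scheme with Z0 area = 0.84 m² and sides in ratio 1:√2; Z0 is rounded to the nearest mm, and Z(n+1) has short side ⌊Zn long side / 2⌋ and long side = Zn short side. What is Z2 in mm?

Let Z0's short side be w mm. w · w√2 = 0.84 m² = 840,000 mm², so w ≈ 770.7 mm and w√2 ≈ 1089.9 mm → Z0 = 771 × 1090 mm.
Z1: ⌊1090/2⌋ × 771 = 545 × 771 mm
Z2: ⌊771/2⌋ × 545 = 385 × 545 mm

385 × 545 mm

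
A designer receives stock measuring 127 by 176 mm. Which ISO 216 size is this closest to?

Aspect ratio 176/127 ≈ 1.386 (ISO target is √2 ≈ 1.414).
In the B-series (B0 = 1000 × 1414 mm): B6 = 125 × 176 mm.
Off by 2 mm total — nearest standard size.

B6 (125 × 176 mm)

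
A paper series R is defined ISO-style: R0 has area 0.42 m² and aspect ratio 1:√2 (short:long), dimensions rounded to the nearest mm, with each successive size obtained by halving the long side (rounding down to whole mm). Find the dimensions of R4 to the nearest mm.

Let R0's short side be w mm. w · w√2 = 0.42 m² = 420,000 mm², so w ≈ 545.0 mm and w√2 ≈ 770.7 mm → R0 = 545 × 771 mm.
R1: ⌊771/2⌋ × 545 = 385 × 545 mm
R2: ⌊545/2⌋ × 385 = 272 × 385 mm
R3: ⌊385/2⌋ × 272 = 192 × 272 mm
R4: ⌊272/2⌋ × 192 = 136 × 192 mm

136 × 192 mm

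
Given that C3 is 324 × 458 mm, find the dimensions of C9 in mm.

C4: ⌊458/2⌋ × 324 = 229 × 324 mm
C5: ⌊324/2⌋ × 229 = 162 × 229 mm
C6: ⌊229/2⌋ × 162 = 114 × 162 mm
C7: ⌊162/2⌋ × 114 = 81 × 114 mm
C8: ⌊114/2⌋ × 81 = 57 × 81 mm
C9: ⌊81/2⌋ × 57 = 40 × 57 mm

40 × 57 mm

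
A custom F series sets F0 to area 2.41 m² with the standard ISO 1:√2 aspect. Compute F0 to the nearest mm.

Let the short side be w mm. Then w · w√2 = 2.41 m² = 2,410,000 mm².
w² = 2,410,000/√2, so w ≈ 1305.4 mm; long side = w√2 ≈ 1846.1 mm.

1305 × 1846 mm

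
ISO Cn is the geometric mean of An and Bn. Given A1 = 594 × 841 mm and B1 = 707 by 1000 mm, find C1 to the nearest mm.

Short side: √(594 · 707) = √419958 ≈ 648.0 → 648 mm
Long side: √(841 · 1000) = √841000 ≈ 917.1 → 917 mm

648 × 917 mm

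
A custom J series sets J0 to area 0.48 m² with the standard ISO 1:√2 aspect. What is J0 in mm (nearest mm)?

583 × 824 mm

Let the short side be w mm. Then w · w√2 = 0.48 m² = 480,000 mm².
w² = 480,000/√2, so w ≈ 582.6 mm; long side = w√2 ≈ 823.9 mm.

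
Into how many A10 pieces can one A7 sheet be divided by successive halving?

8

Each ISO step halves the sheet: 1 × A7 → 2 × A8 → 4 × A9 → 8 × A10
From A7 to A10 is 3 halving steps: 2^3 = 8.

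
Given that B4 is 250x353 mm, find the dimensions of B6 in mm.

125 × 176 mm

B5: ⌊353/2⌋ × 250 = 176 × 250 mm
B6: ⌊250/2⌋ × 176 = 125 × 176 mm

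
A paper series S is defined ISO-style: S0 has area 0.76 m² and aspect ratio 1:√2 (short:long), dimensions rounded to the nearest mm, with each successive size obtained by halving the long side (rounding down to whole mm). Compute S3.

Let S0's short side be w mm. w · w√2 = 0.76 m² = 760,000 mm², so w ≈ 733.1 mm and w√2 ≈ 1036.7 mm → S0 = 733 × 1037 mm.
S1: ⌊1037/2⌋ × 733 = 518 × 733 mm
S2: ⌊733/2⌋ × 518 = 366 × 518 mm
S3: ⌊518/2⌋ × 366 = 259 × 366 mm

259 × 366 mm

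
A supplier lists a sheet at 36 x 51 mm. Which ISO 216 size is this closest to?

Aspect ratio 51/36 ≈ 1.417 — close to the ISO √2 ≈ 1.414.
In the A-series (A0 area = 1 m²): A9 = 37 × 52 mm.
Off by 2 mm total — nearest standard size.

A9 (37 × 52 mm)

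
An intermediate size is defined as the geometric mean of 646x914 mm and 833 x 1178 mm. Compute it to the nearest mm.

734 × 1038 mm

Short side: √(646 · 833) = √538118 ≈ 733.6 → 734 mm
Long side: √(914 · 1178) = √1076692 ≈ 1037.6 → 1038 mm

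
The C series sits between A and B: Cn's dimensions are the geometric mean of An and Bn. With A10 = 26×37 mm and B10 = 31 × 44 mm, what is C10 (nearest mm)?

28 × 40 mm

Short side: √(26 · 31) = √806 ≈ 28.4 → 28 mm
Long side: √(37 · 44) = √1628 ≈ 40.3 → 40 mm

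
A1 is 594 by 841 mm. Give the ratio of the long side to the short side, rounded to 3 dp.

841 / 594 = 1.416
ISO 216 targets √2 ≈ 1.414; the +0.002 deviation is from mm rounding.

1.416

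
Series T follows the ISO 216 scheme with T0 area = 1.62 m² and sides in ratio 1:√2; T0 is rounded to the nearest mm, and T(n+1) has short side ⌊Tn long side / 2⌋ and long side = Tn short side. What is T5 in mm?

189 × 267 mm

Let T0's short side be w mm. w · w√2 = 1.62 m² = 1,620,000 mm², so w ≈ 1070.3 mm and w√2 ≈ 1513.6 mm → T0 = 1070 × 1514 mm.
T1: ⌊1514/2⌋ × 1070 = 757 × 1070 mm
T2: ⌊1070/2⌋ × 757 = 535 × 757 mm
T3: ⌊757/2⌋ × 535 = 378 × 535 mm
T4: ⌊535/2⌋ × 378 = 267 × 378 mm
T5: ⌊378/2⌋ × 267 = 189 × 267 mm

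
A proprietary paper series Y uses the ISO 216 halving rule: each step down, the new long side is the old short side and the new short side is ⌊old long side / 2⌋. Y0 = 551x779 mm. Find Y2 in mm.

Y1: ⌊779/2⌋ × 551 = 389 × 551 mm
Y2: ⌊551/2⌋ × 389 = 275 × 389 mm

275 × 389 mm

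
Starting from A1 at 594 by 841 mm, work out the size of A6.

105 × 148 mm

A2: ⌊841/2⌋ × 594 = 420 × 594 mm
A3: ⌊594/2⌋ × 420 = 297 × 420 mm
A4: ⌊420/2⌋ × 297 = 210 × 297 mm
A5: ⌊297/2⌋ × 210 = 148 × 210 mm
A6: ⌊210/2⌋ × 148 = 105 × 148 mm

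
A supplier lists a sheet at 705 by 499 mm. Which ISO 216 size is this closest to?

Aspect ratio 705/499 ≈ 1.413 — close to the ISO √2 ≈ 1.414.
In the B-series (B0 = 1000 × 1414 mm): B2 = 500 × 707 mm.
Off by 3 mm total — nearest standard size.

B2 (500 × 707 mm)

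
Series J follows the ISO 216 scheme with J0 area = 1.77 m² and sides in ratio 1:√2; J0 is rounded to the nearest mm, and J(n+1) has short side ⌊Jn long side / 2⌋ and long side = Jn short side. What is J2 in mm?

559 × 791 mm

Let J0's short side be w mm. w · w√2 = 1.77 m² = 1,770,000 mm², so w ≈ 1118.7 mm and w√2 ≈ 1582.1 mm → J0 = 1119 × 1582 mm.
J1: ⌊1582/2⌋ × 1119 = 791 × 1119 mm
J2: ⌊1119/2⌋ × 791 = 559 × 791 mm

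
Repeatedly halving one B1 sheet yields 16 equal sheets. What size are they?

B5

16 = 2^4, so 4 halving steps.
B1 → B2 → … → B5 after 4 steps.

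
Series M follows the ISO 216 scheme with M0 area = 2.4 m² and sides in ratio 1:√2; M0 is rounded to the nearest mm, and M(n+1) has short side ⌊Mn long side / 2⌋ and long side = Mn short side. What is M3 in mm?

Let M0's short side be w mm. w · w√2 = 2.4 m² = 2,400,000 mm², so w ≈ 1302.7 mm and w√2 ≈ 1842.3 mm → M0 = 1303 × 1842 mm.
M1: ⌊1842/2⌋ × 1303 = 921 × 1303 mm
M2: ⌊1303/2⌋ × 921 = 651 × 921 mm
M3: ⌊921/2⌋ × 651 = 460 × 651 mm

460 × 651 mm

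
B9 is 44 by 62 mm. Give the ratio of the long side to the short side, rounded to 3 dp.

62 / 44 = 1.409
ISO 216 targets √2 ≈ 1.414; the -0.005 deviation is from mm rounding.

1.409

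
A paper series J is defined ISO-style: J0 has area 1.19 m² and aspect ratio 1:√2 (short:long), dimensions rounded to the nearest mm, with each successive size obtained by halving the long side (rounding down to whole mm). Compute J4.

Let J0's short side be w mm. w · w√2 = 1.19 m² = 1,190,000 mm², so w ≈ 917.3 mm and w√2 ≈ 1297.3 mm → J0 = 917 × 1297 mm.
J1: ⌊1297/2⌋ × 917 = 648 × 917 mm
J2: ⌊917/2⌋ × 648 = 458 × 648 mm
J3: ⌊648/2⌋ × 458 = 324 × 458 mm
J4: ⌊458/2⌋ × 324 = 229 × 324 mm

229 × 324 mm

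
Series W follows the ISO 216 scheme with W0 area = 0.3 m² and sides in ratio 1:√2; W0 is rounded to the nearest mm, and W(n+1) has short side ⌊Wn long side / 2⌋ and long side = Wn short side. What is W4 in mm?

Let W0's short side be w mm. w · w√2 = 0.3 m² = 300,000 mm², so w ≈ 460.6 mm and w√2 ≈ 651.4 mm → W0 = 461 × 651 mm.
W1: ⌊651/2⌋ × 461 = 325 × 461 mm
W2: ⌊461/2⌋ × 325 = 230 × 325 mm
W3: ⌊325/2⌋ × 230 = 162 × 230 mm
W4: ⌊230/2⌋ × 162 = 115 × 162 mm

115 × 162 mm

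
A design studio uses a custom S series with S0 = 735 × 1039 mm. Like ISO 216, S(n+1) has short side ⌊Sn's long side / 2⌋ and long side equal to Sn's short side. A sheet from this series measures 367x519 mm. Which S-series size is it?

S2

S0: 735 × 1039 mm
S1: 519 × 735 mm
S2: 367 × 519 mm
S3: 259 × 367 mm
→ matches S2.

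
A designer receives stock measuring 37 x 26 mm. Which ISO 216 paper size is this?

Aspect ratio 37/26 ≈ 1.423 — close to the ISO √2 ≈ 1.414.
In the A-series (A0 area = 1 m²): A10 = 26 × 37 mm.

A10 (26 × 37 mm)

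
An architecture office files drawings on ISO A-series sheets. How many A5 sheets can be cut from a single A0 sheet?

Each ISO step halves the sheet: 1 × A0 → 2 × A1 → 4 × A2 → 8 × A3 → …
From A0 to A5 is 5 halving steps: 2^5 = 32.

32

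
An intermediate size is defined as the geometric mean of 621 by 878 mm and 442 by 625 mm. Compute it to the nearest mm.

Short side: √(621 · 442) = √274482 ≈ 523.9 → 524 mm
Long side: √(878 · 625) = √548750 ≈ 740.8 → 741 mm

524 × 741 mm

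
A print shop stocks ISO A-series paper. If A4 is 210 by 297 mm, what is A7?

74 × 105 mm

A5: ⌊297/2⌋ × 210 = 148 × 210 mm
A6: ⌊210/2⌋ × 148 = 105 × 148 mm
A7: ⌊148/2⌋ × 105 = 74 × 105 mm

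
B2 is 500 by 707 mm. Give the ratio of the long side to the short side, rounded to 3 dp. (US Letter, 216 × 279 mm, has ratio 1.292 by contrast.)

1.414

707 / 500 = 1.414
Matches √2 ≈ 1.414 — the ISO 216 defining ratio.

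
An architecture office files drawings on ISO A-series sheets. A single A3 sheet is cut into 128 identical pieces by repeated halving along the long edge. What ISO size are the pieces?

128 = 2^7, so 7 halving steps.
A3 → A4 → … → A10 after 7 steps.

A10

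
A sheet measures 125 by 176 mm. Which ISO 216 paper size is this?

B6 (125 × 176 mm)

Aspect ratio 176/125 ≈ 1.408 — close to the ISO √2 ≈ 1.414.
In the B-series (B0 = 1000 × 1414 mm): B6 = 125 × 176 mm.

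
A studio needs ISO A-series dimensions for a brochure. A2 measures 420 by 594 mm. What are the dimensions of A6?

105 × 148 mm

A3: ⌊594/2⌋ × 420 = 297 × 420 mm
A4: ⌊420/2⌋ × 297 = 210 × 297 mm
A5: ⌊297/2⌋ × 210 = 148 × 210 mm
A6: ⌊210/2⌋ × 148 = 105 × 148 mm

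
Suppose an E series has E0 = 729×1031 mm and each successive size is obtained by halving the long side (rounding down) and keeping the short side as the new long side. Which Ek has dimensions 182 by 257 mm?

E0: 729 × 1031 mm
E1: 515 × 729 mm
E2: 364 × 515 mm
E3: 257 × 364 mm
E4: 182 × 257 mm
E5: 128 × 182 mm
→ matches E4.

E4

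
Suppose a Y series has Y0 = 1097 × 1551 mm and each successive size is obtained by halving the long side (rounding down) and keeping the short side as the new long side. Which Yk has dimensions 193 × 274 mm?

Y0: 1097 × 1551 mm
Y1: 775 × 1097 mm
Y2: 548 × 775 mm
Y3: 387 × 548 mm
Y4: 274 × 387 mm
Y5: 193 × 274 mm
Y6: 137 × 193 mm
→ matches Y5.

Y5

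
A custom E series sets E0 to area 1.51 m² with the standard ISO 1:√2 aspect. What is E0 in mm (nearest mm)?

1033 × 1461 mm

Let the short side be w mm. Then w · w√2 = 1.51 m² = 1,510,000 mm².
w² = 1,510,000/√2, so w ≈ 1033.3 mm; long side = w√2 ≈ 1461.3 mm.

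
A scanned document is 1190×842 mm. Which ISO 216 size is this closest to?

A0 (841 × 1189 mm)

Aspect ratio 1190/842 ≈ 1.413 — close to the ISO √2 ≈ 1.414.
In the A-series (A0 area = 1 m²): A0 = 841 × 1189 mm.
Off by 2 mm total — nearest standard size.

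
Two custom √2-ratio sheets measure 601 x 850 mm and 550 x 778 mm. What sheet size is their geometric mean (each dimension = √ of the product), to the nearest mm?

Short side: √(601 · 550) = √330550 ≈ 574.9 → 575 mm
Long side: √(850 · 778) = √661300 ≈ 813.2 → 813 mm

575 × 813 mm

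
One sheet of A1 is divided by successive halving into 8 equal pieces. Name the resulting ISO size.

8 = 2^3, so 3 halving steps.
A1 → A2 → … → A4 after 3 steps.

A4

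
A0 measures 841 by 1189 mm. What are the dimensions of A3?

297 × 420 mm

A1: ⌊1189/2⌋ × 841 = 594 × 841 mm
A2: ⌊841/2⌋ × 594 = 420 × 594 mm
A3: ⌊594/2⌋ × 420 = 297 × 420 mm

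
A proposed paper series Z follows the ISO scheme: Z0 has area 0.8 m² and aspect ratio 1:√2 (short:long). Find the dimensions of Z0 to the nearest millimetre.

Let the short side be w mm. Then w · w√2 = 0.8 m² = 800,000 mm².
w² = 800,000/√2, so w ≈ 752.1 mm; long side = w√2 ≈ 1063.7 mm.

752 × 1064 mm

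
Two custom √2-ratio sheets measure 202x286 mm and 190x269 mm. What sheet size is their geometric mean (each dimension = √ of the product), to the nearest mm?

Short side: √(202 · 190) = √38380 ≈ 195.9 → 196 mm
Long side: √(286 · 269) = √76934 ≈ 277.4 → 277 mm

196 × 277 mm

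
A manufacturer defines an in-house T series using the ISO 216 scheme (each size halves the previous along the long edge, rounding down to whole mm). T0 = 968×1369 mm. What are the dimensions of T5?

T1: ⌊1369/2⌋ × 968 = 684 × 968 mm
T2: ⌊968/2⌋ × 684 = 484 × 684 mm
T3: ⌊684/2⌋ × 484 = 342 × 484 mm
T4: ⌊484/2⌋ × 342 = 242 × 342 mm
T5: ⌊342/2⌋ × 242 = 171 × 242 mm

171 × 242 mm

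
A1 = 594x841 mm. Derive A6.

105 × 148 mm

A2: ⌊841/2⌋ × 594 = 420 × 594 mm
A3: ⌊594/2⌋ × 420 = 297 × 420 mm
A4: ⌊420/2⌋ × 297 = 210 × 297 mm
A5: ⌊297/2⌋ × 210 = 148 × 210 mm
A6: ⌊210/2⌋ × 148 = 105 × 148 mm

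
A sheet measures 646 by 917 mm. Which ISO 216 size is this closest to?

Aspect ratio 917/646 ≈ 1.420 — close to the ISO √2 ≈ 1.414.
In the C-series (envelope sizes, between A and B): C1 = 648 × 917 mm.
Off by 2 mm total — nearest standard size.

C1 (648 × 917 mm)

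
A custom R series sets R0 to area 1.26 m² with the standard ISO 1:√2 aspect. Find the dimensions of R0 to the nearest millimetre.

944 × 1335 mm

Let the short side be w mm. Then w · w√2 = 1.26 m² = 1,260,000 mm².
w² = 1,260,000/√2, so w ≈ 943.9 mm; long side = w√2 ≈ 1334.9 mm.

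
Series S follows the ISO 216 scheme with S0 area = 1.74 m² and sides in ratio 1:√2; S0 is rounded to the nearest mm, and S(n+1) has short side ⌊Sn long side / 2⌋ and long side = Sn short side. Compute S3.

Let S0's short side be w mm. w · w√2 = 1.74 m² = 1,740,000 mm², so w ≈ 1109.2 mm and w√2 ≈ 1568.7 mm → S0 = 1109 × 1569 mm.
S1: ⌊1569/2⌋ × 1109 = 784 × 1109 mm
S2: ⌊1109/2⌋ × 784 = 554 × 784 mm
S3: ⌊784/2⌋ × 554 = 392 × 554 mm

392 × 554 mm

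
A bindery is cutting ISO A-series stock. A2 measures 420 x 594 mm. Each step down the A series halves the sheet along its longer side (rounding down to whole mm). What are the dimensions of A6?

A3: ⌊594/2⌋ × 420 = 297 × 420 mm
A4: ⌊420/2⌋ × 297 = 210 × 297 mm
A5: ⌊297/2⌋ × 210 = 148 × 210 mm
A6: ⌊210/2⌋ × 148 = 105 × 148 mm

105 × 148 mm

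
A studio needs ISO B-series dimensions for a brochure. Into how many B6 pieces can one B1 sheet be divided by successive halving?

Each ISO step halves the sheet: 1 × B1 → 2 × B2 → 4 × B3 → 8 × B4 → …
From B1 to B6 is 5 halving steps: 2^5 = 32.

32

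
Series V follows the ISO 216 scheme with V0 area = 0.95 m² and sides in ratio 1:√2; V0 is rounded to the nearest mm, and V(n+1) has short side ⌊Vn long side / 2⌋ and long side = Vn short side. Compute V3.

289 × 410 mm

Let V0's short side be w mm. w · w√2 = 0.95 m² = 950,000 mm², so w ≈ 819.6 mm and w√2 ≈ 1159.1 mm → V0 = 820 × 1159 mm.
V1: ⌊1159/2⌋ × 820 = 579 × 820 mm
V2: ⌊820/2⌋ × 579 = 410 × 579 mm
V3: ⌊579/2⌋ × 410 = 289 × 410 mm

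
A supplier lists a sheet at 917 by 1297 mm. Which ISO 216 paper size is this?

C0 (917 × 1297 mm)

Aspect ratio 1297/917 ≈ 1.414 — close to the ISO √2 ≈ 1.414.
In the C-series (envelope sizes, between A and B): C0 = 917 × 1297 mm.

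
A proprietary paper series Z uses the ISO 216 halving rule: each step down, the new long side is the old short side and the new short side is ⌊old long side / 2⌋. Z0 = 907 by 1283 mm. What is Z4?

Z1 = 641 × 907 mm (from Z0 by 1 halving).
Z2: ⌊907/2⌋ × 641 = 453 × 641 mm
Z3: ⌊641/2⌋ × 453 = 320 × 453 mm
Z4: ⌊453/2⌋ × 320 = 226 × 320 mm

226 × 320 mm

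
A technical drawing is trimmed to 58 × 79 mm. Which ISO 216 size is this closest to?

Aspect ratio 79/58 ≈ 1.362 (ISO target is √2 ≈ 1.414).
In the C-series (envelope sizes, between A and B): C8 = 57 × 81 mm.
Off by 3 mm total — nearest standard size.

C8 (57 × 81 mm)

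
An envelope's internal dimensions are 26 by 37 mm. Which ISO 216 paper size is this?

A10 (26 × 37 mm)

Aspect ratio 37/26 ≈ 1.423 — close to the ISO √2 ≈ 1.414.
In the A-series (A0 area = 1 m²): A10 = 26 × 37 mm.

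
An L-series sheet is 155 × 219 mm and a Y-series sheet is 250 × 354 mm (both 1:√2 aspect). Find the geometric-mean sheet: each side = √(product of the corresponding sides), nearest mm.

197 × 278 mm

Short side: √(155 · 250) = √38750 ≈ 196.9 → 197 mm
Long side: √(219 · 354) = √77526 ≈ 278.4 → 278 mm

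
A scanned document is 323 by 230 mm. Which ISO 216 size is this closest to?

C4 (229 × 324 mm)

Aspect ratio 323/230 ≈ 1.404 — close to the ISO √2 ≈ 1.414.
In the C-series (envelope sizes, between A and B): C4 = 229 × 324 mm.
Off by 2 mm total — nearest standard size.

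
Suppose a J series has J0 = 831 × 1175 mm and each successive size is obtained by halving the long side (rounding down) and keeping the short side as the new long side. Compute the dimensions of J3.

J1: ⌊1175/2⌋ × 831 = 587 × 831 mm
J2: ⌊831/2⌋ × 587 = 415 × 587 mm
J3: ⌊587/2⌋ × 415 = 293 × 415 mm

293 × 415 mm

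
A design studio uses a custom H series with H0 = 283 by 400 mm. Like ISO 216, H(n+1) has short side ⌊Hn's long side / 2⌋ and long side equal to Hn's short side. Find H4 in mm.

H1: ⌊400/2⌋ × 283 = 200 × 283 mm
H2: ⌊283/2⌋ × 200 = 141 × 200 mm
H3: ⌊200/2⌋ × 141 = 100 × 141 mm
H4: ⌊141/2⌋ × 100 = 70 × 100 mm

70 × 100 mm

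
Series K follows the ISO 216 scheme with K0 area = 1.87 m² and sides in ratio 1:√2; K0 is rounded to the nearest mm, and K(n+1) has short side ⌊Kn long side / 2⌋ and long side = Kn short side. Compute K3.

406 × 575 mm

Let K0's short side be w mm. w · w√2 = 1.87 m² = 1,870,000 mm², so w ≈ 1149.9 mm and w√2 ≈ 1626.2 mm → K0 = 1150 × 1626 mm.
K1: ⌊1626/2⌋ × 1150 = 813 × 1150 mm
K2: ⌊1150/2⌋ × 813 = 575 × 813 mm
K3: ⌊813/2⌋ × 575 = 406 × 575 mm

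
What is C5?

162 × 229 mm

C0 = 917 × 1297 mm (C0 is the geometric mean of A0 and B0, aspect 1:√2).
C1: ⌊1297/2⌋ × 917 = 648 × 917 mm
C2: ⌊917/2⌋ × 648 = 458 × 648 mm
C3: ⌊648/2⌋ × 458 = 324 × 458 mm
C4: ⌊458/2⌋ × 324 = 229 × 324 mm
C5: ⌊324/2⌋ × 229 = 162 × 229 mm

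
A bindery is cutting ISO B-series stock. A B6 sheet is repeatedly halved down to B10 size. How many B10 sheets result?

16

B6 = 125 × 176 mm; B10 = 31 × 44 mm.
Each halving step doubles the count; 4 steps from B6 to B10.
2^4 = 16.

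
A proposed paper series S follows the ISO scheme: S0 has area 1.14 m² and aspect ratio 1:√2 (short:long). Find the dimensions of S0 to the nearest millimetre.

898 × 1270 mm

Let the short side be w mm. Then w · w√2 = 1.14 m² = 1,140,000 mm².
w² = 1,140,000/√2, so w ≈ 897.8 mm; long side = w√2 ≈ 1269.7 mm.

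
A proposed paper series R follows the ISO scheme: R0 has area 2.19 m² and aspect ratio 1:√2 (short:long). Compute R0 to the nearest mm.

1244 × 1760 mm

Let the short side be w mm. Then w · w√2 = 2.19 m² = 2,190,000 mm².
w² = 2,190,000/√2, so w ≈ 1244.4 mm; long side = w√2 ≈ 1759.9 mm.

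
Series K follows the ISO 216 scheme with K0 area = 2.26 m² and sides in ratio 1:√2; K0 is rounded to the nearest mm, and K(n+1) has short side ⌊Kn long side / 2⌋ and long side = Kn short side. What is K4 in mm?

316 × 447 mm

Let K0's short side be w mm. w · w√2 = 2.26 m² = 2,260,000 mm², so w ≈ 1264.1 mm and w√2 ≈ 1787.8 mm → K0 = 1264 × 1788 mm.
K1: ⌊1788/2⌋ × 1264 = 894 × 1264 mm
K2: ⌊1264/2⌋ × 894 = 632 × 894 mm
K3: ⌊894/2⌋ × 632 = 447 × 632 mm
K4: ⌊632/2⌋ × 447 = 316 × 447 mm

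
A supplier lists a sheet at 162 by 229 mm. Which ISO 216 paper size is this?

C5 (162 × 229 mm)

Aspect ratio 229/162 ≈ 1.414 — close to the ISO √2 ≈ 1.414.
In the C-series (envelope sizes, between A and B): C5 = 162 × 229 mm.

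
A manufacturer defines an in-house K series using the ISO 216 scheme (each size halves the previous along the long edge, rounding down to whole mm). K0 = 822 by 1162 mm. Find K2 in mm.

K1: ⌊1162/2⌋ × 822 = 581 × 822 mm
K2: ⌊822/2⌋ × 581 = 411 × 581 mm

411 × 581 mm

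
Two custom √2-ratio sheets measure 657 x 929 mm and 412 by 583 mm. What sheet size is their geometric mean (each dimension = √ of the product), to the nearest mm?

520 × 736 mm

Short side: √(657 · 412) = √270684 ≈ 520.3 → 520 mm
Long side: √(929 · 583) = √541607 ≈ 735.9 → 736 mm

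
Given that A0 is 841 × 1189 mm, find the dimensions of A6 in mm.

A1: ⌊1189/2⌋ × 841 = 594 × 841 mm
A2: ⌊841/2⌋ × 594 = 420 × 594 mm
A3: ⌊594/2⌋ × 420 = 297 × 420 mm
A4: ⌊420/2⌋ × 297 = 210 × 297 mm
A5: ⌊297/2⌋ × 210 = 148 × 210 mm
A6: ⌊210/2⌋ × 148 = 105 × 148 mm

105 × 148 mm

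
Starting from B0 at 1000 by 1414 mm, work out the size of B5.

B1: ⌊1414/2⌋ × 1000 = 707 × 1000 mm
B2: ⌊1000/2⌋ × 707 = 500 × 707 mm
B3: ⌊707/2⌋ × 500 = 353 × 500 mm
B4: ⌊500/2⌋ × 353 = 250 × 353 mm
B5: ⌊353/2⌋ × 250 = 176 × 250 mm

176 × 250 mm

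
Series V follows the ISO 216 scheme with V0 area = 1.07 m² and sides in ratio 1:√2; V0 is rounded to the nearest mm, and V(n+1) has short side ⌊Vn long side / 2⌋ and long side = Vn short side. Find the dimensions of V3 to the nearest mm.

Let V0's short side be w mm. w · w√2 = 1.07 m² = 1,070,000 mm², so w ≈ 869.8 mm and w√2 ≈ 1230.1 mm → V0 = 870 × 1230 mm.
V1: ⌊1230/2⌋ × 870 = 615 × 870 mm
V2: ⌊870/2⌋ × 615 = 435 × 615 mm
V3: ⌊615/2⌋ × 435 = 307 × 435 mm

307 × 435 mm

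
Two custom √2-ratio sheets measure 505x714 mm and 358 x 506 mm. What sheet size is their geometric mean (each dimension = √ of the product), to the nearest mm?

Short side: √(505 · 358) = √180790 ≈ 425.2 → 425 mm
Long side: √(714 · 506) = √361284 ≈ 601.1 → 601 mm

425 × 601 mm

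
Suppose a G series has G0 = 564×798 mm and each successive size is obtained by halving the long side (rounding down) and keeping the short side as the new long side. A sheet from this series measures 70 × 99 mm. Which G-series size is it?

G0: 564 × 798 mm
G1: 399 × 564 mm
G2: 282 × 399 mm
G3: 199 × 282 mm
G4: 141 × 199 mm
G5: 99 × 141 mm
G6: 70 × 99 mm
G7: 49 × 70 mm
→ matches G6.

G6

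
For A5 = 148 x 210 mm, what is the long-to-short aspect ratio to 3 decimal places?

1.419

210 / 148 = 1.419
ISO 216 targets √2 ≈ 1.414; the +0.005 deviation is from mm rounding.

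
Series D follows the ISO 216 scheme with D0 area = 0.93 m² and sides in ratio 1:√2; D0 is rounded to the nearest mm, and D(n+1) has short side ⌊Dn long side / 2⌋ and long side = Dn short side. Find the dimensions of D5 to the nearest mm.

143 × 202 mm

Let D0's short side be w mm. w · w√2 = 0.93 m² = 930,000 mm², so w ≈ 810.9 mm and w√2 ≈ 1146.8 mm → D0 = 811 × 1147 mm.
D1: ⌊1147/2⌋ × 811 = 573 × 811 mm
D2: ⌊811/2⌋ × 573 = 405 × 573 mm
D3: ⌊573/2⌋ × 405 = 286 × 405 mm
D4: ⌊405/2⌋ × 286 = 202 × 286 mm
D5: ⌊286/2⌋ × 202 = 143 × 202 mm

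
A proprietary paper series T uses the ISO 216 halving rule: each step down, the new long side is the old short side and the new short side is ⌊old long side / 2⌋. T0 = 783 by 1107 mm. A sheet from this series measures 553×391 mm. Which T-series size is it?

T0: 783 × 1107 mm
T1: 553 × 783 mm
T2: 391 × 553 mm
T3: 276 × 391 mm
→ matches T2.

T2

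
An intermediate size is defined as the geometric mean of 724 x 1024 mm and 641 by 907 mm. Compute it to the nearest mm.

681 × 964 mm

Short side: √(724 · 641) = √464084 ≈ 681.2 → 681 mm
Long side: √(1024 · 907) = √928768 ≈ 963.7 → 964 mm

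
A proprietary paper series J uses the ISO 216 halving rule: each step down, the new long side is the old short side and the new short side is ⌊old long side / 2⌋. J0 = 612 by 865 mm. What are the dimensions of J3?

216 × 306 mm

J1 = 432 × 612 mm (from J0 by 1 halving).
J2: ⌊612/2⌋ × 432 = 306 × 432 mm
J3: ⌊432/2⌋ × 306 = 216 × 306 mm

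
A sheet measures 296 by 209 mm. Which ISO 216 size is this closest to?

A4 (210 × 297 mm)

Aspect ratio 296/209 ≈ 1.416 — close to the ISO √2 ≈ 1.414.
In the A-series (A0 area = 1 m²): A4 = 210 × 297 mm.
Off by 2 mm total — nearest standard size.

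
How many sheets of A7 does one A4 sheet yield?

8

A4 = 210 × 297 mm; A7 = 74 × 105 mm.
Each halving step doubles the count; 3 steps from A4 to A7.
2^3 = 8.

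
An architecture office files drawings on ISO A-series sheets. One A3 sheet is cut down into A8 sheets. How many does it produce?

A3 = 297 × 420 mm; A8 = 52 × 74 mm.
Each halving step doubles the count; 5 steps from A3 to A8.
2^5 = 32.

32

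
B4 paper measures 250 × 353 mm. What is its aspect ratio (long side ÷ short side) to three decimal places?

1.412

353 / 250 = 1.412
ISO 216 targets √2 ≈ 1.414; the -0.002 deviation is from mm rounding.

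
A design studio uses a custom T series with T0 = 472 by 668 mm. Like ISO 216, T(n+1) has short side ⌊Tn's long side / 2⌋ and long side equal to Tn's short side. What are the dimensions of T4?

118 × 167 mm

T1 = 334 × 472 mm (from T0 by 1 halving).
T2: ⌊472/2⌋ × 334 = 236 × 334 mm
T3: ⌊334/2⌋ × 236 = 167 × 236 mm
T4: ⌊236/2⌋ × 167 = 118 × 167 mm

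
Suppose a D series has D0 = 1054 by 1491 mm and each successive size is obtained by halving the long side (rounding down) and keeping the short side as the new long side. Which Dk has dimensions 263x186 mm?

D0: 1054 × 1491 mm
D1: 745 × 1054 mm
D2: 527 × 745 mm
D3: 372 × 527 mm
D4: 263 × 372 mm
D5: 186 × 263 mm
D6: 131 × 186 mm
→ matches D5.

D5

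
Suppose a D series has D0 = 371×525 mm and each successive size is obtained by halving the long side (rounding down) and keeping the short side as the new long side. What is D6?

46 × 65 mm

D1: ⌊525/2⌋ × 371 = 262 × 371 mm
D2: ⌊371/2⌋ × 262 = 185 × 262 mm
D3: ⌊262/2⌋ × 185 = 131 × 185 mm
D4: ⌊185/2⌋ × 131 = 92 × 131 mm
D5: ⌊131/2⌋ × 92 = 65 × 92 mm
D6: ⌊92/2⌋ × 65 = 46 × 65 mm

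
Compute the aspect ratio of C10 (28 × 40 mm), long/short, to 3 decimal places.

40 / 28 = 1.429
ISO 216 targets √2 ≈ 1.414; the +0.014 deviation is from mm rounding.

1.429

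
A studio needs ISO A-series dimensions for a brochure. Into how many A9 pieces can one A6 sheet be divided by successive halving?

A6 = 105 × 148 mm; A9 = 37 × 52 mm.
Each halving step doubles the count; 3 steps from A6 to A9.
2^3 = 8.

8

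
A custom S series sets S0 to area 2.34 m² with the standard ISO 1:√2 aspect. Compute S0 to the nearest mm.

Let the short side be w mm. Then w · w√2 = 2.34 m² = 2,340,000 mm².
w² = 2,340,000/√2, so w ≈ 1286.3 mm; long side = w√2 ≈ 1819.1 mm.

1286 × 1819 mm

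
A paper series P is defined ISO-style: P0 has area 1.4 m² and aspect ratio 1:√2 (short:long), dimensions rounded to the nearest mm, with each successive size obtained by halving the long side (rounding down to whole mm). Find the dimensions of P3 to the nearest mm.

Let P0's short side be w mm. w · w√2 = 1.4 m² = 1,400,000 mm², so w ≈ 995.0 mm and w√2 ≈ 1407.1 mm → P0 = 995 × 1407 mm.
P1: ⌊1407/2⌋ × 995 = 703 × 995 mm
P2: ⌊995/2⌋ × 703 = 497 × 703 mm
P3: ⌊703/2⌋ × 497 = 351 × 497 mm

351 × 497 mm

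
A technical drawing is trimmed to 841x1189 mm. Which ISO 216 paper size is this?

A0 (841 × 1189 mm)

Aspect ratio 1189/841 ≈ 1.414 — close to the ISO √2 ≈ 1.414.
In the A-series (A0 area = 1 m²): A0 = 841 × 1189 mm.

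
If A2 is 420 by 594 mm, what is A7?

A3: ⌊594/2⌋ × 420 = 297 × 420 mm
A4: ⌊420/2⌋ × 297 = 210 × 297 mm
A5: ⌊297/2⌋ × 210 = 148 × 210 mm
A6: ⌊210/2⌋ × 148 = 105 × 148 mm
A7: ⌊148/2⌋ × 105 = 74 × 105 mm

74 × 105 mm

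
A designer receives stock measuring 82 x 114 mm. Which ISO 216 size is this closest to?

Aspect ratio 114/82 ≈ 1.390 (ISO target is √2 ≈ 1.414).
In the C-series (envelope sizes, between A and B): C7 = 81 × 114 mm.
Off by 1 mm total — nearest standard size.

C7 (81 × 114 mm)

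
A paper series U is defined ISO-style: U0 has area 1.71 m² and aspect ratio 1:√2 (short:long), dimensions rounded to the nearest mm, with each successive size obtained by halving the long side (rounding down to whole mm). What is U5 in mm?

194 × 275 mm

Let U0's short side be w mm. w · w√2 = 1.71 m² = 1,710,000 mm², so w ≈ 1099.6 mm and w√2 ≈ 1555.1 mm → U0 = 1100 × 1555 mm.
U1: ⌊1555/2⌋ × 1100 = 777 × 1100 mm
U2: ⌊1100/2⌋ × 777 = 550 × 777 mm
U3: ⌊777/2⌋ × 550 = 388 × 550 mm
U4: ⌊550/2⌋ × 388 = 275 × 388 mm
U5: ⌊388/2⌋ × 275 = 194 × 275 mm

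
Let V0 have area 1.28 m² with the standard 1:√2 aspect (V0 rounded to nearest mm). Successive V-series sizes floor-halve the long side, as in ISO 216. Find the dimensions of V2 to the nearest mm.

Let V0's short side be w mm. w · w√2 = 1.28 m² = 1,280,000 mm², so w ≈ 951.4 mm and w√2 ≈ 1345.4 mm → V0 = 951 × 1345 mm.
V1: ⌊1345/2⌋ × 951 = 672 × 951 mm
V2: ⌊951/2⌋ × 672 = 475 × 672 mm

475 × 672 mm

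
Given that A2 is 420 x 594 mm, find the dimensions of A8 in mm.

A3: ⌊594/2⌋ × 420 = 297 × 420 mm
A4: ⌊420/2⌋ × 297 = 210 × 297 mm
A5: ⌊297/2⌋ × 210 = 148 × 210 mm
A6: ⌊210/2⌋ × 148 = 105 × 148 mm
A7: ⌊148/2⌋ × 105 = 74 × 105 mm
A8: ⌊105/2⌋ × 74 = 52 × 74 mm

52 × 74 mm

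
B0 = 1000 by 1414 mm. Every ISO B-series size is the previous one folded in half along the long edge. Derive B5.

176 × 250 mm

B1: ⌊1414/2⌋ × 1000 = 707 × 1000 mm
B2: ⌊1000/2⌋ × 707 = 500 × 707 mm
B3: ⌊707/2⌋ × 500 = 353 × 500 mm
B4: ⌊500/2⌋ × 353 = 250 × 353 mm
B5: ⌊353/2⌋ × 250 = 176 × 250 mm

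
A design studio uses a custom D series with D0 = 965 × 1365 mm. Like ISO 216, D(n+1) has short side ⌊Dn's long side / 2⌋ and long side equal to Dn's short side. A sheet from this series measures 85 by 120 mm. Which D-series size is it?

D7

D0: 965 × 1365 mm
D1: 682 × 965 mm
D2: 482 × 682 mm
D3: 341 × 482 mm
D4: 241 × 341 mm
D5: 170 × 241 mm
D6: 120 × 170 mm
D7: 85 × 120 mm
D8: 60 × 85 mm
→ matches D7.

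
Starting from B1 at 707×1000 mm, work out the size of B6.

B2: ⌊1000/2⌋ × 707 = 500 × 707 mm
B3: ⌊707/2⌋ × 500 = 353 × 500 mm
B4: ⌊500/2⌋ × 353 = 250 × 353 mm
B5: ⌊353/2⌋ × 250 = 176 × 250 mm
B6: ⌊250/2⌋ × 176 = 125 × 176 mm

125 × 176 mm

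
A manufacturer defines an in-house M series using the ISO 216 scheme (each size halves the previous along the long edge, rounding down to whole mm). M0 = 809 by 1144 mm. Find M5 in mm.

M1: ⌊1144/2⌋ × 809 = 572 × 809 mm
M2: ⌊809/2⌋ × 572 = 404 × 572 mm
M3: ⌊572/2⌋ × 404 = 286 × 404 mm
M4: ⌊404/2⌋ × 286 = 202 × 286 mm
M5: ⌊286/2⌋ × 202 = 143 × 202 mm

143 × 202 mm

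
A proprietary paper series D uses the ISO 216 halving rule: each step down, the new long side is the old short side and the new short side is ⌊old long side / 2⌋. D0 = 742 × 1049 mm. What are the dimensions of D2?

D1: ⌊1049/2⌋ × 742 = 524 × 742 mm
D2: ⌊742/2⌋ × 524 = 371 × 524 mm

371 × 524 mm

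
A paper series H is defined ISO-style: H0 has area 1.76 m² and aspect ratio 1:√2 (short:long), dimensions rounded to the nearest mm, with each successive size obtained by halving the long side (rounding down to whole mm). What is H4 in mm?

Let H0's short side be w mm. w · w√2 = 1.76 m² = 1,760,000 mm², so w ≈ 1115.6 mm and w√2 ≈ 1577.7 mm → H0 = 1116 × 1578 mm.
H1: ⌊1578/2⌋ × 1116 = 789 × 1116 mm
H2: ⌊1116/2⌋ × 789 = 558 × 789 mm
H3: ⌊789/2⌋ × 558 = 394 × 558 mm
H4: ⌊558/2⌋ × 394 = 279 × 394 mm

279 × 394 mm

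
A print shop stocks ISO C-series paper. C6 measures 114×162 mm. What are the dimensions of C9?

40 × 57 mm

C7: ⌊162/2⌋ × 114 = 81 × 114 mm
C8: ⌊114/2⌋ × 81 = 57 × 81 mm
C9: ⌊81/2⌋ × 57 = 40 × 57 mm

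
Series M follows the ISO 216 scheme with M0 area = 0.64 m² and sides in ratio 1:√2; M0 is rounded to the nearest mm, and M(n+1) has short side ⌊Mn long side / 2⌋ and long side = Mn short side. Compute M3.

237 × 336 mm

Let M0's short side be w mm. w · w√2 = 0.64 m² = 640,000 mm², so w ≈ 672.7 mm and w√2 ≈ 951.4 mm → M0 = 673 × 951 mm.
M1: ⌊951/2⌋ × 673 = 475 × 673 mm
M2: ⌊673/2⌋ × 475 = 336 × 475 mm
M3: ⌊475/2⌋ × 336 = 237 × 336 mm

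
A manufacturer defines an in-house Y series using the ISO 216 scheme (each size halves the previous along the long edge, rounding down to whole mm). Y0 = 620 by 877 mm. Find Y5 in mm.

Y1 = 438 × 620 mm (from Y0 by 1 halving).
Y2: ⌊620/2⌋ × 438 = 310 × 438 mm
Y3: ⌊438/2⌋ × 310 = 219 × 310 mm
Y4: ⌊310/2⌋ × 219 = 155 × 219 mm
Y5: ⌊219/2⌋ × 155 = 109 × 155 mm

109 × 155 mm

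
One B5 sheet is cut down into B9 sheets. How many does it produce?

Each ISO step halves the sheet: 1 × B5 → 2 × B6 → 4 × B7 → 8 × B8 → …
From B5 to B9 is 4 halving steps: 2^4 = 16.

16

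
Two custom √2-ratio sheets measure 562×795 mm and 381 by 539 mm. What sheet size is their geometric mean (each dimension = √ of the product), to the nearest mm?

Short side: √(562 · 381) = √214122 ≈ 462.7 → 463 mm
Long side: √(795 · 539) = √428505 ≈ 654.6 → 655 mm

463 × 655 mm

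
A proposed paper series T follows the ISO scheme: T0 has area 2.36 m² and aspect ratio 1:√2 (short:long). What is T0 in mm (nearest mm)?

1292 × 1827 mm

Let the short side be w mm. Then w · w√2 = 2.36 m² = 2,360,000 mm².
w² = 2,360,000/√2, so w ≈ 1291.8 mm; long side = w√2 ≈ 1826.9 mm.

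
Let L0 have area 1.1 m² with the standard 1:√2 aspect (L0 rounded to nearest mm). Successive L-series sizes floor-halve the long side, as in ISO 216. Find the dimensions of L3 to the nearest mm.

311 × 441 mm

Let L0's short side be w mm. w · w√2 = 1.1 m² = 1,100,000 mm², so w ≈ 881.9 mm and w√2 ≈ 1247.3 mm → L0 = 882 × 1247 mm.
L1: ⌊1247/2⌋ × 882 = 623 × 882 mm
L2: ⌊882/2⌋ × 623 = 441 × 623 mm
L3: ⌊623/2⌋ × 441 = 311 × 441 mm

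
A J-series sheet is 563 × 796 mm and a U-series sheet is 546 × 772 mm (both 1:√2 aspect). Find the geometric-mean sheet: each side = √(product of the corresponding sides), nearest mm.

554 × 784 mm

Short side: √(563 · 546) = √307398 ≈ 554.4 → 554 mm
Long side: √(796 · 772) = √614512 ≈ 783.9 → 784 mm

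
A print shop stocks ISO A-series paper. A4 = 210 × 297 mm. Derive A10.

26 × 37 mm

A5: ⌊297/2⌋ × 210 = 148 × 210 mm
A6: ⌊210/2⌋ × 148 = 105 × 148 mm
A7: ⌊148/2⌋ × 105 = 74 × 105 mm
A8: ⌊105/2⌋ × 74 = 52 × 74 mm
A9: ⌊74/2⌋ × 52 = 37 × 52 mm
A10: ⌊52/2⌋ × 37 = 26 × 37 mm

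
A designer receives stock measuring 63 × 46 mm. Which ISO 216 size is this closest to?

B9 (44 × 62 mm)

Aspect ratio 63/46 ≈ 1.370 (ISO target is √2 ≈ 1.414).
In the B-series (B0 = 1000 × 1414 mm): B9 = 44 × 62 mm.
Off by 3 mm total — nearest standard size.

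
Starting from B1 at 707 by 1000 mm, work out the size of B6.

125 × 176 mm

B2: ⌊1000/2⌋ × 707 = 500 × 707 mm
B3: ⌊707/2⌋ × 500 = 353 × 500 mm
B4: ⌊500/2⌋ × 353 = 250 × 353 mm
B5: ⌊353/2⌋ × 250 = 176 × 250 mm
B6: ⌊250/2⌋ × 176 = 125 × 176 mm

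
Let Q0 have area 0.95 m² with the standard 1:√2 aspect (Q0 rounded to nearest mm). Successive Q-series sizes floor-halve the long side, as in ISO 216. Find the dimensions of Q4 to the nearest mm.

205 × 289 mm

Let Q0's short side be w mm. w · w√2 = 0.95 m² = 950,000 mm², so w ≈ 819.6 mm and w√2 ≈ 1159.1 mm → Q0 = 820 × 1159 mm.
Q1: ⌊1159/2⌋ × 820 = 579 × 820 mm
Q2: ⌊820/2⌋ × 579 = 410 × 579 mm
Q3: ⌊579/2⌋ × 410 = 289 × 410 mm
Q4: ⌊410/2⌋ × 289 = 205 × 289 mm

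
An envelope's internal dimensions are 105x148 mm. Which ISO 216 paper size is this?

A6 (105 × 148 mm)

Aspect ratio 148/105 ≈ 1.410 — close to the ISO √2 ≈ 1.414.
In the A-series (A0 area = 1 m²): A6 = 105 × 148 mm.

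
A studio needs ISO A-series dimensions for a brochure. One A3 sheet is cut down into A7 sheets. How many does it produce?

16

Each ISO step halves the sheet: 1 × A3 → 2 × A4 → 4 × A5 → 8 × A6 → …
From A3 to A7 is 4 halving steps: 2^4 = 16.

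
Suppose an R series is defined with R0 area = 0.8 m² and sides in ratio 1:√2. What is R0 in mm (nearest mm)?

752 × 1064 mm

Let the short side be w mm. Then w · w√2 = 0.8 m² = 800,000 mm².
w² = 800,000/√2, so w ≈ 752.1 mm; long side = w√2 ≈ 1063.7 mm.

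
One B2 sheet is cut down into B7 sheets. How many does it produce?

Each ISO step halves the sheet: 1 × B2 → 2 × B3 → 4 × B4 → 8 × B5 → …
From B2 to B7 is 5 halving steps: 2^5 = 32.

32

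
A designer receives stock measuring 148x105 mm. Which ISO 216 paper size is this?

A6 (105 × 148 mm)

Aspect ratio 148/105 ≈ 1.410 — close to the ISO √2 ≈ 1.414.
In the A-series (A0 area = 1 m²): A6 = 105 × 148 mm.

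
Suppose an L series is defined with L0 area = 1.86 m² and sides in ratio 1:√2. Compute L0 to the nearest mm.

Let the short side be w mm. Then w · w√2 = 1.86 m² = 1,860,000 mm².
w² = 1,860,000/√2, so w ≈ 1146.8 mm; long side = w√2 ≈ 1621.9 mm.

1147 × 1622 mm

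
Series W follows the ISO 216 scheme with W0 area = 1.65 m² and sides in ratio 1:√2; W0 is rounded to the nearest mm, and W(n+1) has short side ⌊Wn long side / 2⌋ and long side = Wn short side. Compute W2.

540 × 764 mm

Let W0's short side be w mm. w · w√2 = 1.65 m² = 1,650,000 mm², so w ≈ 1080.2 mm and w√2 ≈ 1527.6 mm → W0 = 1080 × 1528 mm.
W1: ⌊1528/2⌋ × 1080 = 764 × 1080 mm
W2: ⌊1080/2⌋ × 764 = 540 × 764 mm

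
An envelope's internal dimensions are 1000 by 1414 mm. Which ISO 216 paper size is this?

B0 (1000 × 1414 mm)

Aspect ratio 1414/1000 ≈ 1.414 — close to the ISO √2 ≈ 1.414.
In the B-series (B0 = 1000 × 1414 mm): B0 = 1000 × 1414 mm.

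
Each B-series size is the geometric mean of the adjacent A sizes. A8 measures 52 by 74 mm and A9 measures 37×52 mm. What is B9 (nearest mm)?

Short side: √(52 · 37) = √1924 ≈ 43.9 → 44 mm
Long side: √(74 · 52) = √3848 ≈ 62.0 → 62 mm

44 × 62 mm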